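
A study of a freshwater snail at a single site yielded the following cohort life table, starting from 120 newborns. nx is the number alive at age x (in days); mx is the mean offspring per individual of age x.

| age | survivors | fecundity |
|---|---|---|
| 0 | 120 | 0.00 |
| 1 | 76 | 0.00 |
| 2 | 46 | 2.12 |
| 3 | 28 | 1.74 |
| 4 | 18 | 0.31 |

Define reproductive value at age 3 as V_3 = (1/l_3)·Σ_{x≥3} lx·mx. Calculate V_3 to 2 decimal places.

lx = nx/n0 = nx/120: 1, 0.63333…, 0.38333…, 0.23333…, 0.15
lx·mx for x ≥ 3: 0.406…, 0.0465 → sum = 0.4525…
V_3 = 0.4525… / l_3 = 0.4525… / 0.233333… = 1.939286… → 1.94

1.94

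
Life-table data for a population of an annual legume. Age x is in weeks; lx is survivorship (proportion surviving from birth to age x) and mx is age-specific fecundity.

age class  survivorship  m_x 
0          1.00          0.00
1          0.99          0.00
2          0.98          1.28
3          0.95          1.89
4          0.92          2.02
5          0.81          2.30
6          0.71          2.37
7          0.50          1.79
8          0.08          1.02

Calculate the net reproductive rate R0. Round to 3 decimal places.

9.431

lx·mx by age: 0, 0, 1.2544, 1.7955, 1.8584, 1.863, 1.6827, 0.895, 0.0816
R0 = Σ lx·mx = 9.4306 → 9.431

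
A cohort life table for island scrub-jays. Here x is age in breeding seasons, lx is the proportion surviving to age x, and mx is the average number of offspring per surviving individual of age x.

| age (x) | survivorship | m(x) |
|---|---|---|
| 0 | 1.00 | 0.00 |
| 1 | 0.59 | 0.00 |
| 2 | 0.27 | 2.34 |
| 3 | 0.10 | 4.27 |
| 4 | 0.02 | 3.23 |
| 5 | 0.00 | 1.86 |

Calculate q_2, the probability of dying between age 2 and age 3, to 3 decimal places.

0.630

q_2 = (l_2 − l_3) / l_2 = (0.27 − 0.1) / 0.27
     = 0.17 / 0.27 = 0.62963… → 0.630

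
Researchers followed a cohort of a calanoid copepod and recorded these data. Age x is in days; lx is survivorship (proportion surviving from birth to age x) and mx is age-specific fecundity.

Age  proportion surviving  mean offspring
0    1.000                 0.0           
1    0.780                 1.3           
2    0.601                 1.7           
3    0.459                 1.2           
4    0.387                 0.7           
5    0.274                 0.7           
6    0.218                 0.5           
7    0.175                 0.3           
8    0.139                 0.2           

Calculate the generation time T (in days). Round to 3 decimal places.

2.469

lx·mx: 0, 1.014, 1.0217, 0.5508, 0.2709, 0.1918, 0.109, 0.0525, 0.0278 → R0 = 3.2385
x·lx·mx: 0, 1.014, 2.0434, 1.6524, 1.0836, 0.959, 0.654, 0.3675, 0.2224 → Σ = 7.9963
T = 7.9963 / 3.2385 = 2.469137… → 2.469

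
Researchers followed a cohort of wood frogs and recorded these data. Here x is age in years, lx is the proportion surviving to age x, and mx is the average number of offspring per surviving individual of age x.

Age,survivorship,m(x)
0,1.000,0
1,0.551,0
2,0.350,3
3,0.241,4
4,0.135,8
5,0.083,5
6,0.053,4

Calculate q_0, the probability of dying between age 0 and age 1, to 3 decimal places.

0.449

q_0 = (l_0 − l_1) / l_0 = (1 − 0.551) / 1
     = 0.449 / 1 = 0.449 → 0.449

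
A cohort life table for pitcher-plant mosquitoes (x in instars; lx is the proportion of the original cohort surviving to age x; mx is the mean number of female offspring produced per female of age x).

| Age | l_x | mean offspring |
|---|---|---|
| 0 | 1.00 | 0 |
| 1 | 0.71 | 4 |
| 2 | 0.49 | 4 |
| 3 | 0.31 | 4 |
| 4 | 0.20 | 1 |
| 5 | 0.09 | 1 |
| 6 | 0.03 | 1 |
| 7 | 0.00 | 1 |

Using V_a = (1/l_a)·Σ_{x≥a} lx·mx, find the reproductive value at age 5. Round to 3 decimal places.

1.333

lx·mx for x ≥ 5: 0.09, 0.03, 0 → sum = 0.12
V_5 = 0.12 / l_5 = 0.12 / 0.09 = 1.333333… → 1.333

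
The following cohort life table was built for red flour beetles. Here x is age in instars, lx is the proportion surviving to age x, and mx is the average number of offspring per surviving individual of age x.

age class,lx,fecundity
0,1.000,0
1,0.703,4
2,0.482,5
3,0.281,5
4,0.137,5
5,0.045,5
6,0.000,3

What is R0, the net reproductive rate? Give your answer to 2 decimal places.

7.54

lx·mx by age: 0, 2.812, 2.41, 1.405, 0.685, 0.225, 0
R0 = Σ lx·mx = 7.537 → 7.54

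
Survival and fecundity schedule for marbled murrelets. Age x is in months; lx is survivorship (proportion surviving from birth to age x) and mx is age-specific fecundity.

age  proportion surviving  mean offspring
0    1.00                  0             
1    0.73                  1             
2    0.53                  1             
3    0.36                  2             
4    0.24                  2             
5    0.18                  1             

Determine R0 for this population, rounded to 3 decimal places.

lx·mx by age: 0, 0.73, 0.53, 0.72, 0.48, 0.18
R0 = Σ lx·mx = 2.64 → 2.640

2.640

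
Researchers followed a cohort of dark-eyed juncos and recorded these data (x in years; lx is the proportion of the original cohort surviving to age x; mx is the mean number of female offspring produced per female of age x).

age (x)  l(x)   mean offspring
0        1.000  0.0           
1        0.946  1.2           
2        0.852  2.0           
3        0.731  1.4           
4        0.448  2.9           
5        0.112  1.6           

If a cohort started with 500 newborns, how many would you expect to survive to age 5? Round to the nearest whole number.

Expected survivors = N0 · l_5 = 500 × 0.112 = 56 → 56

56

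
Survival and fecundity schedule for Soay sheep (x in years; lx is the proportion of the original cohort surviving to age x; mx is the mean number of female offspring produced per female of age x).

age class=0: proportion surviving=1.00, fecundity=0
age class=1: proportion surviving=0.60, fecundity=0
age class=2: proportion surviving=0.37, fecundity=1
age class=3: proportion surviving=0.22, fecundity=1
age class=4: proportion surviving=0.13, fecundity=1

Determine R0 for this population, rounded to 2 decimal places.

0.72

lx·mx by age: 0, 0, 0.37, 0.22, 0.13
R0 = Σ lx·mx = 0.72 → 0.72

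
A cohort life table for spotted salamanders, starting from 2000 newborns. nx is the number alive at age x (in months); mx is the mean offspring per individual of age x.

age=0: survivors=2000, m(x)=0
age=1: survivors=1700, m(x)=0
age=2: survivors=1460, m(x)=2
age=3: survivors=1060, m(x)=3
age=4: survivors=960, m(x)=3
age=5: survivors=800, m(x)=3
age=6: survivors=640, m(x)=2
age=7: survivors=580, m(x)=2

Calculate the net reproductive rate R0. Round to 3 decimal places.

lx = nx/n0 = nx/2000: 1, 0.85, 0.73, 0.53, 0.48, 0.4, 0.32, 0.29
lx·mx by age: 0, 0, 1.46, 1.59, 1.44, 1.2, 0.64, 0.58
R0 = Σ lx·mx = 6.91 → 6.910

6.910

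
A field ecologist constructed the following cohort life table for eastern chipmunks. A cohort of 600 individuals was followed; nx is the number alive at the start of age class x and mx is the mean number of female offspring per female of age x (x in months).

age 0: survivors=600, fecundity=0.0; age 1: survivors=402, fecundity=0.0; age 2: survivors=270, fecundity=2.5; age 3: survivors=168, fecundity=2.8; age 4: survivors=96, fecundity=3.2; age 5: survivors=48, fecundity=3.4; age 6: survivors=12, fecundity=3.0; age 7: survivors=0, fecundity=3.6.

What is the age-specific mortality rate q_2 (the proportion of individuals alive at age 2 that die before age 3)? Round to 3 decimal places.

lx = nx/n0 = nx/600: 1, 0.67, 0.45, 0.28, 0.16, 0.08, 0.02, 0
q_2 = (l_2 − l_3) / l_2 = (0.45 − 0.28) / 0.45
     = 0.17 / 0.45 = 0.377778… → 0.378

0.378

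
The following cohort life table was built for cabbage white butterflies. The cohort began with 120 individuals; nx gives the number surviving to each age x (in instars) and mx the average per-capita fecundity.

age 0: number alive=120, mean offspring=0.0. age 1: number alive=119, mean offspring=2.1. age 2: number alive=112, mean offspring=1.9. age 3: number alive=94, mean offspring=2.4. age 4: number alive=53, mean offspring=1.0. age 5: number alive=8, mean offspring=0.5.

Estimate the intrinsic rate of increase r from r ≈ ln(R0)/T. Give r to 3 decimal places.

0.859

lx = nx/n0 = nx/120: 1, 0.99167…, 0.93333…, 0.78333…, 0.44167…, 0.06667…
R0 = Σ lx·mx = 0 + 2.0825… + 1.77333… + 1.88… + 0.44167… + 0.03333… = 6.210833…
Σ x·lx·mx = 13.2025…; T = 13.2025…/6.210833… = 2.12572…
r ≈ ln(R0)/T = ln(6.210833…)/2.12572… = 0.85914… → 0.859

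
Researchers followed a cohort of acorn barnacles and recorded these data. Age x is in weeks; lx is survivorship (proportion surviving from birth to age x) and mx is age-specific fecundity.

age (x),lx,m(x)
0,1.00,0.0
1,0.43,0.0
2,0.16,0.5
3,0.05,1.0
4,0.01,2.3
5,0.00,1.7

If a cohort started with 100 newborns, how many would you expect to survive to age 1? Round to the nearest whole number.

43

Expected survivors = N0 · l_1 = 100 × 0.43 = 43 → 43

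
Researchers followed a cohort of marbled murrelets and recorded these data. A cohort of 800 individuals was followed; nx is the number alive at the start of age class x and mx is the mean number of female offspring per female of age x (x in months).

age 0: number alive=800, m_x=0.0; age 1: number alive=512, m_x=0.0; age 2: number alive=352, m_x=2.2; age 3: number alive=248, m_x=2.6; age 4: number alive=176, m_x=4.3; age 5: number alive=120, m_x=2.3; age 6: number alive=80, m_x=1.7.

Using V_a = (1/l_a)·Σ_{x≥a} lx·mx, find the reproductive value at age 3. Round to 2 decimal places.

lx = nx/n0 = nx/800: 1, 0.64, 0.44, 0.31, 0.22, 0.15, 0.1
lx·mx for x ≥ 3: 0.806, 0.946, 0.345, 0.17 → sum = 2.267
V_3 = 2.267 / l_3 = 2.267 / 0.31 = 7.312903… → 7.31

7.31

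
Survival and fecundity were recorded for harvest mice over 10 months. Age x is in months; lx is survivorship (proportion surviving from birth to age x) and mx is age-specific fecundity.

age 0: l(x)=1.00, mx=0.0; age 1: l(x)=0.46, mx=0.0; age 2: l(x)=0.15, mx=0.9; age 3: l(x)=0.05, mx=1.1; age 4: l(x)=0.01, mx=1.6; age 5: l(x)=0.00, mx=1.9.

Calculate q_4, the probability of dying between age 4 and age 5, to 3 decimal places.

1.000

q_4 = (l_4 − l_5) / l_4 = (0.01 − 0) / 0.01
     = 0.01 / 0.01 = 1 → 1.000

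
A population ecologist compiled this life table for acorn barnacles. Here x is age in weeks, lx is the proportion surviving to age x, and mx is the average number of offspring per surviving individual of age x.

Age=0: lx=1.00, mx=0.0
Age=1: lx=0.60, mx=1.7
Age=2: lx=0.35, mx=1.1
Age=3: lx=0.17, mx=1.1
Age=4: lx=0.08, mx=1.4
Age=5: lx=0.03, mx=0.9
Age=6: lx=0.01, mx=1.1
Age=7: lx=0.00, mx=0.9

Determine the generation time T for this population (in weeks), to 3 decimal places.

1.722

lx·mx: 0, 1.02, 0.385, 0.187, 0.112, 0.027, 0.011, 0 → R0 = 1.742
x·lx·mx: 0, 1.02, 0.77, 0.561, 0.448, 0.135, 0.066, 0 → Σ = 3
T = 3 / 1.742 = 1.722158… → 1.722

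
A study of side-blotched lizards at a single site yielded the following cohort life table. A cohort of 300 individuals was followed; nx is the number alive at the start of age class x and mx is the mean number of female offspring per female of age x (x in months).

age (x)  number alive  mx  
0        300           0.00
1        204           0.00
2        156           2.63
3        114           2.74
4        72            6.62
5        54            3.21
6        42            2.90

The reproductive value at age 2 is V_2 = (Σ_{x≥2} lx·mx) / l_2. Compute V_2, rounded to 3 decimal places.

9.580

lx = nx/n0 = nx/300: 1, 0.68, 0.52, 0.38, 0.24, 0.18, 0.14
lx·mx for x ≥ 2: 1.3676, 1.0412, 1.5888, 0.5778, 0.406 → sum = 4.9814
V_2 = 4.9814 / l_2 = 4.9814 / 0.52 = 9.579615… → 9.580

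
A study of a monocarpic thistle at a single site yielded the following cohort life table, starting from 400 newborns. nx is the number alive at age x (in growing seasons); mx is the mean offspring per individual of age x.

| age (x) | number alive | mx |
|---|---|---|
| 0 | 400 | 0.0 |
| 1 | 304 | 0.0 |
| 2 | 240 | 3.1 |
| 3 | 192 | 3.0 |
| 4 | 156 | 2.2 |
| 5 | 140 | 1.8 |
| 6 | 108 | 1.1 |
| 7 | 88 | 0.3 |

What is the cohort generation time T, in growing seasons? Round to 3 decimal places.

3.274

lx = nx/n0 = nx/400: 1, 0.76, 0.6, 0.48, 0.39, 0.35, 0.27, 0.22
lx·mx: 0, 0, 1.86, 1.44, 0.858, 0.63, 0.297, 0.066 → R0 = 5.151
x·lx·mx: 0, 0, 3.72, 4.32, 3.432, 3.15, 1.782, 0.462 → Σ = 16.866
T = 16.866 / 5.151 = 3.274316… → 3.274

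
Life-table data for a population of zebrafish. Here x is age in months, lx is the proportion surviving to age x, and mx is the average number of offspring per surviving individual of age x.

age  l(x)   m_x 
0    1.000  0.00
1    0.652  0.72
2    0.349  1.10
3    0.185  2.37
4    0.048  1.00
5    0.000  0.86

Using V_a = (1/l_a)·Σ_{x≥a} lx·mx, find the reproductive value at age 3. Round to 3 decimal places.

2.629

lx·mx for x ≥ 3: 0.43845, 0.048, 0 → sum = 0.48645
V_3 = 0.48645 / l_3 = 0.48645 / 0.185 = 2.629459… → 2.629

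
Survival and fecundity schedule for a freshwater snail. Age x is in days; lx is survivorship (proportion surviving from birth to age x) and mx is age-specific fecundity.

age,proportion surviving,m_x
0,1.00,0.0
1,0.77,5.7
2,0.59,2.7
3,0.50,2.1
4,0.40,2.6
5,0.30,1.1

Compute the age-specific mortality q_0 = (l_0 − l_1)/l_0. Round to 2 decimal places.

0.23

q_0 = (l_0 − l_1) / l_0 = (1 − 0.77) / 1
     = 0.23 / 1 = 0.23 → 0.23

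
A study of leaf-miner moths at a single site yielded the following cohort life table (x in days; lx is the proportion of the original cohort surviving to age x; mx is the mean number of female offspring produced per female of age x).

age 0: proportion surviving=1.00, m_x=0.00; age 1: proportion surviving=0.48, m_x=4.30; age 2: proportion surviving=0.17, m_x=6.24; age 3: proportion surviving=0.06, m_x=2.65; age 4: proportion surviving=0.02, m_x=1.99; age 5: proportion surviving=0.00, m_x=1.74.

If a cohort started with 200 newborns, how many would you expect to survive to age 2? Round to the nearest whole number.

34

Expected survivors = N0 · l_2 = 200 × 0.17 = 34 → 34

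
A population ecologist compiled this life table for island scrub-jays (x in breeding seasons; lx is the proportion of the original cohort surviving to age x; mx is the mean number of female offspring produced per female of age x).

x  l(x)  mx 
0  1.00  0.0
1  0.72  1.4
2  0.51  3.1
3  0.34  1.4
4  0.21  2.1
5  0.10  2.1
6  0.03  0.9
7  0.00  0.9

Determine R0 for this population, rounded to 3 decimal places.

lx·mx by age: 0, 1.008, 1.581, 0.476, 0.441, 0.21, 0.027, 0
R0 = Σ lx·mx = 3.743 → 3.743

3.743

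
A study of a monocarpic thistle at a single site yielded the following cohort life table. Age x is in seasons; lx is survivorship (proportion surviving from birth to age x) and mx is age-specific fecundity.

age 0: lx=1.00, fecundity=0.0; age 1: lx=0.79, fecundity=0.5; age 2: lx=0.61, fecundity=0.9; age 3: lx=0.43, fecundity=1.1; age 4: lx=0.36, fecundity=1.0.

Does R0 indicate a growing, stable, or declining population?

R0 = Σ lx·mx = 0 + 0.395 + 0.549 + 0.473 + 0.36 = 1.777
R0 > 1, so the population is growing.

growing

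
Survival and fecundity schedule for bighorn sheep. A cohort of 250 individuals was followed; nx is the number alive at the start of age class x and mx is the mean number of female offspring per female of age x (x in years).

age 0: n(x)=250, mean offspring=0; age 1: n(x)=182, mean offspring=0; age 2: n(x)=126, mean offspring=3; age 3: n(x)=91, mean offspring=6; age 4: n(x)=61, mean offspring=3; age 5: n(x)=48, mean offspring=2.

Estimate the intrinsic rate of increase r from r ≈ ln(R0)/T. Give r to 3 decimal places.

0.524

lx = nx/n0 = nx/250: 1, 0.728, 0.504, 0.364, 0.244, 0.192
R0 = Σ lx·mx = 0 + 0 + 1.512 + 2.184 + 0.732 + 0.384 = 4.812
Σ x·lx·mx = 14.424; T = 14.424/4.812 = 2.99751…
r ≈ ln(R0)/T = ln(4.812)/2.99751… = 0.52414… → 0.524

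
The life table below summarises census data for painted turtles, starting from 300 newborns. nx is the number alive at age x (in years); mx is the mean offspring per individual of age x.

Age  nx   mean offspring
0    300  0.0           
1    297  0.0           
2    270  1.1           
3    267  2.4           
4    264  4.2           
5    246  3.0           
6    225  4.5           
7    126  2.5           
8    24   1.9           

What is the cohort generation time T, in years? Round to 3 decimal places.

4.639

lx = nx/n0 = nx/300: 1, 0.99, 0.9, 0.89, 0.88, 0.82, 0.75, 0.42, 0.08
lx·mx: 0, 0, 0.99, 2.136, 3.696, 2.46, 3.375, 1.05, 0.152 → R0 = 13.859
x·lx·mx: 0, 0, 1.98, 6.408, 14.784, 12.3, 20.25, 7.35, 1.216 → Σ = 64.288
T = 64.288 / 13.859 = 4.638719… → 4.639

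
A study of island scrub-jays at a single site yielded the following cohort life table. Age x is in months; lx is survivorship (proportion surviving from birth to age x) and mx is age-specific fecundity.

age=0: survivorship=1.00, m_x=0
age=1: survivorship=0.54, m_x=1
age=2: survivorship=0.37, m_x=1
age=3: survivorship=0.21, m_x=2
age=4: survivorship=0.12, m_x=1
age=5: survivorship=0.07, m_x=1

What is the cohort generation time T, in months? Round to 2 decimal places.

lx·mx: 0, 0.54, 0.37, 0.42, 0.12, 0.07 → R0 = 1.52
x·lx·mx: 0, 0.54, 0.74, 1.26, 0.48, 0.35 → Σ = 3.37
T = 3.37 / 1.52 = 2.217105… → 2.22

2.22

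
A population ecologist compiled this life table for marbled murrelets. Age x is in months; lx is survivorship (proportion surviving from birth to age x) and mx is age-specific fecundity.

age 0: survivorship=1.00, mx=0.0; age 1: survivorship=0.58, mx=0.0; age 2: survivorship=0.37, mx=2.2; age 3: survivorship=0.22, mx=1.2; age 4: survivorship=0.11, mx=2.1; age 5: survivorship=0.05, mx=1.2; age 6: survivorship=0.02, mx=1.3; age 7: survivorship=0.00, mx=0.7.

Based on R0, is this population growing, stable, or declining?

R0 = Σ lx·mx = 0 + 0 + 0.814 + 0.264 + 0.231 + 0.06 + 0.026 + 0 = 1.395
R0 > 1, so the population is growing.

growing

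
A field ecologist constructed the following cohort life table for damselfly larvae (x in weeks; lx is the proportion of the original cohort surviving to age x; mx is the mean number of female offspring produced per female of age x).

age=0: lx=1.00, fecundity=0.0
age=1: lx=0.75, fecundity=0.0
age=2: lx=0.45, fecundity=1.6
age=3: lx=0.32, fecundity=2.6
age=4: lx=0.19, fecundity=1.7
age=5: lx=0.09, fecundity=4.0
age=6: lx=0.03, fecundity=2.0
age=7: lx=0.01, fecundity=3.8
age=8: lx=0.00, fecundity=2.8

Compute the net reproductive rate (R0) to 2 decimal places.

lx·mx by age: 0, 0, 0.72, 0.832, 0.323, 0.36, 0.06, 0.038, 0
R0 = Σ lx·mx = 2.333 → 2.33

2.33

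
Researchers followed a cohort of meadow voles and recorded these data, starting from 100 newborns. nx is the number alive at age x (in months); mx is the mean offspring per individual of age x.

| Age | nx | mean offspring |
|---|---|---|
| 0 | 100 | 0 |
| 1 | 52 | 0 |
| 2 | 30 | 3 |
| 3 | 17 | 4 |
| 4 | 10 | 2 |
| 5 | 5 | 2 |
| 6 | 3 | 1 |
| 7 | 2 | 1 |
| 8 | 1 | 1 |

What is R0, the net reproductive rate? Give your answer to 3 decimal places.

1.940

lx = nx/n0 = nx/100: 1, 0.52, 0.3, 0.17, 0.1, 0.05, 0.03, 0.02, 0.01
lx·mx by age: 0, 0, 0.9, 0.68, 0.2, 0.1, 0.03, 0.02, 0.01
R0 = Σ lx·mx = 1.94 → 1.940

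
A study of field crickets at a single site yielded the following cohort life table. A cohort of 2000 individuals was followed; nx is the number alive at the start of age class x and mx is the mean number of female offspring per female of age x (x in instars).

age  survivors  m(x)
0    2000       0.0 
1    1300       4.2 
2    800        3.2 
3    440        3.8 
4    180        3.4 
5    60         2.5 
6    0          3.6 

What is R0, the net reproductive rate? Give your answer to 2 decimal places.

lx = nx/n0 = nx/2000: 1, 0.65, 0.4, 0.22, 0.09, 0.03, 0
lx·mx by age: 0, 2.73, 1.28, 0.836, 0.306, 0.075, 0
R0 = Σ lx·mx = 5.227 → 5.23

5.23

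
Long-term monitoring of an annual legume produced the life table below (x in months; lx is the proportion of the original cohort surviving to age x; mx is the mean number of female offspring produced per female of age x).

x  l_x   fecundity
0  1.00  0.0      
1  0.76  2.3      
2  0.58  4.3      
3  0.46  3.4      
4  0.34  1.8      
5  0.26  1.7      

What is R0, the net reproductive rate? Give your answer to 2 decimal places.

lx·mx by age: 0, 1.748, 2.494, 1.564, 0.612, 0.442
R0 = Σ lx·mx = 6.86 → 6.86

6.86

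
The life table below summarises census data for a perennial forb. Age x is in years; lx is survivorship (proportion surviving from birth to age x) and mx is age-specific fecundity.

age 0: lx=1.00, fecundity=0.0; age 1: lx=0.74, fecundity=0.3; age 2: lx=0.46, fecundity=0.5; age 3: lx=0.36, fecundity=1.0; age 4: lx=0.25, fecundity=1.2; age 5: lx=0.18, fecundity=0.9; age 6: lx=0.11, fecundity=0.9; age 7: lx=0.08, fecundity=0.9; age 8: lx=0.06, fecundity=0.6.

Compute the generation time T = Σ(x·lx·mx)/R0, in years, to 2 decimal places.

lx·mx: 0, 0.222, 0.23, 0.36, 0.3, 0.162, 0.099, 0.072, 0.036 → R0 = 1.481
x·lx·mx: 0, 0.222, 0.46, 1.08, 1.2, 0.81, 0.594, 0.504, 0.288 → Σ = 5.158
T = 5.158 / 1.481 = 3.482782… → 3.48

3.48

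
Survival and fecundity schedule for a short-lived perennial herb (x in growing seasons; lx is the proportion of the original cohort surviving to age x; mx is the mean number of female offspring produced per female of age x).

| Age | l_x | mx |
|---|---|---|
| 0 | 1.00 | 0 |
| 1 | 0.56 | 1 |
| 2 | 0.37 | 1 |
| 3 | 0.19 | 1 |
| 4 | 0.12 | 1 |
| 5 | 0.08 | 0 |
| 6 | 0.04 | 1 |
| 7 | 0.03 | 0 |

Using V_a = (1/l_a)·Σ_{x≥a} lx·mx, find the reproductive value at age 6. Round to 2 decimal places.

1.00

lx·mx for x ≥ 6: 0.04, 0 → sum = 0.04
V_6 = 0.04 / l_6 = 0.04 / 0.04 = 1 → 1.00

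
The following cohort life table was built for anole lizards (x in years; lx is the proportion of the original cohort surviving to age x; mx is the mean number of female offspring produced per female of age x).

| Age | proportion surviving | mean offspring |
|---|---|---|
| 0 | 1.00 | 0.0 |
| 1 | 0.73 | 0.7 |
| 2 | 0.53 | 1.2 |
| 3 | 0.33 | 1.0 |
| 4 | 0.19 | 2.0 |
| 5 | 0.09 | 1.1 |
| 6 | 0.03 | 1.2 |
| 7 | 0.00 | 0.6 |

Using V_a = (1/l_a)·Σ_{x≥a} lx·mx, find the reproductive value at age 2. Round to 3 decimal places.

lx·mx for x ≥ 2: 0.636, 0.33, 0.38, 0.099, 0.036, 0 → sum = 1.481
V_2 = 1.481 / l_2 = 1.481 / 0.53 = 2.79434… → 2.794

2.794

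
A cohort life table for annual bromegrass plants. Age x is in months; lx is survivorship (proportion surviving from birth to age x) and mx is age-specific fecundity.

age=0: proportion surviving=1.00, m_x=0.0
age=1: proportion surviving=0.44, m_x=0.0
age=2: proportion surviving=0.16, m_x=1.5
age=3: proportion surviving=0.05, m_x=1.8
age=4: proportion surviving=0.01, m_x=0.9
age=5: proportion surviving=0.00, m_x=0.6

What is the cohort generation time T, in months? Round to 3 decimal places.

lx·mx: 0, 0, 0.24, 0.09, 0.009, 0 → R0 = 0.339
x·lx·mx: 0, 0, 0.48, 0.27, 0.036, 0 → Σ = 0.786
T = 0.786 / 0.339 = 2.318584… → 2.319

2.319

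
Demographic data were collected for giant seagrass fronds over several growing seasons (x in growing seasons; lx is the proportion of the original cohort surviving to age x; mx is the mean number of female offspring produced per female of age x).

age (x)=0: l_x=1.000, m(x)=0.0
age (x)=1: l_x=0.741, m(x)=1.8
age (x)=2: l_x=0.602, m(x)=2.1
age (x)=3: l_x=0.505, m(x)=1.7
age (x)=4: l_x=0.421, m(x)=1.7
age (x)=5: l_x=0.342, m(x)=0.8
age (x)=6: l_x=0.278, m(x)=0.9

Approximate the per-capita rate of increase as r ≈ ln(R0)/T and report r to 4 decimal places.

0.5968

R0 = Σ lx·mx = 0 + 1.3338 + 1.2642 + 0.8585 + 0.7157 + 0.2736 + 0.2502 = 4.696
Σ x·lx·mx = 12.1697; T = 12.1697/4.696 = 2.5915…
r ≈ ln(R0)/T = ln(4.696)/2.5915… = 0.596839… → 0.5968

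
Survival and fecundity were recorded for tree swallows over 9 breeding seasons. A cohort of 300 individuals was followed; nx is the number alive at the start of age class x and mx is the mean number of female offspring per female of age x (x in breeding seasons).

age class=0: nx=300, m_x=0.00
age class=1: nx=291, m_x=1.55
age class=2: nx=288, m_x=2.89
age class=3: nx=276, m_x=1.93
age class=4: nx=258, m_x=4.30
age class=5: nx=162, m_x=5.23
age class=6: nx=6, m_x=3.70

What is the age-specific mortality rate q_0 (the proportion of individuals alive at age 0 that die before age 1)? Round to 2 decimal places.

lx = nx/n0 = nx/300: 1, 0.97, 0.96, 0.92, 0.86, 0.54, 0.02
q_0 = (l_0 − l_1) / l_0 = (1 − 0.97) / 1
     = 0.03 / 1 = 0.03 → 0.03

0.03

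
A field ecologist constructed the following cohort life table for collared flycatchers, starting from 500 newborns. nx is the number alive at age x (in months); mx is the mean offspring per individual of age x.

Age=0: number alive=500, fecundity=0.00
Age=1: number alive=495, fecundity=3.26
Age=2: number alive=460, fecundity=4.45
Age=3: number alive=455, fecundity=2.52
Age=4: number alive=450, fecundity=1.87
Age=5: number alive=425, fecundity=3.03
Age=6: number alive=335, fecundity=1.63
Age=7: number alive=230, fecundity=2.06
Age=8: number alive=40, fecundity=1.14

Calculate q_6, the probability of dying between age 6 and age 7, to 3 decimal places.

0.313

lx = nx/n0 = nx/500: 1, 0.99, 0.92, 0.91, 0.9, 0.85, 0.67, 0.46, 0.08
q_6 = (l_6 − l_7) / l_6 = (0.67 − 0.46) / 0.67
     = 0.21 / 0.67 = 0.313433… → 0.313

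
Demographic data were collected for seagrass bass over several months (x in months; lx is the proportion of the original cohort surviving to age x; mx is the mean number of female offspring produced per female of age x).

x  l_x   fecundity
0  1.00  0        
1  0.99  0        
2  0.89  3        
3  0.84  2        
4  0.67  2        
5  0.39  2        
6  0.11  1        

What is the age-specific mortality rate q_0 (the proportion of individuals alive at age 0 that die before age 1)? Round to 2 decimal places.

q_0 = (l_0 − l_1) / l_0 = (1 − 0.99) / 1
     = 0.01 / 1 = 0.01 → 0.01

0.01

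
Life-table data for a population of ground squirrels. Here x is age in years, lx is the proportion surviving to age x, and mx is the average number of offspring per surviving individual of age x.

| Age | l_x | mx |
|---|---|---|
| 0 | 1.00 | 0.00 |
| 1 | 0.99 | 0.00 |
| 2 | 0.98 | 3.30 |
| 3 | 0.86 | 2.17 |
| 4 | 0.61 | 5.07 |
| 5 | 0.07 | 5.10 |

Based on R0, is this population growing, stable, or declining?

growing

R0 = Σ lx·mx = 0 + 0 + 3.234 + 1.8662 + 3.0927 + 0.357 = 8.5499
R0 > 1, so the population is growing.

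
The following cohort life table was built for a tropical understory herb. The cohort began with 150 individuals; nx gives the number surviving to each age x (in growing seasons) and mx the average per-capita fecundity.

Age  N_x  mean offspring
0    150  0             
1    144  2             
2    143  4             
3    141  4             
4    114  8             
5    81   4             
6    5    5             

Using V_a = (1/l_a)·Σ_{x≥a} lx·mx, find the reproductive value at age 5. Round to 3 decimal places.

lx = nx/n0 = nx/150: 1, 0.96, 0.95333…, 0.94, 0.76, 0.54, 0.03333…
lx·mx for x ≥ 5: 2.16, 0.166667… → sum = 2.326667…
V_5 = 2.326667… / l_5 = 2.326667… / 0.54 = 4.308642… → 4.309

4.309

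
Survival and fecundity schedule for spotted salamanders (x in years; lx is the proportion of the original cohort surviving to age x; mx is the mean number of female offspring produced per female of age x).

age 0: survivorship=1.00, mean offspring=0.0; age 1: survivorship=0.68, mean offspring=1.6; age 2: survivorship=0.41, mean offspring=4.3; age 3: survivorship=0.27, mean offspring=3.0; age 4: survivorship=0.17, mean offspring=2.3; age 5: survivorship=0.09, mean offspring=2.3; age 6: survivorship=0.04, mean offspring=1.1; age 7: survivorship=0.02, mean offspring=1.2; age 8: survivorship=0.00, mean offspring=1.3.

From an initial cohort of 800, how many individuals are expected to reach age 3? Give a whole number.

216

Expected survivors = N0 · l_3 = 800 × 0.27 = 216 → 216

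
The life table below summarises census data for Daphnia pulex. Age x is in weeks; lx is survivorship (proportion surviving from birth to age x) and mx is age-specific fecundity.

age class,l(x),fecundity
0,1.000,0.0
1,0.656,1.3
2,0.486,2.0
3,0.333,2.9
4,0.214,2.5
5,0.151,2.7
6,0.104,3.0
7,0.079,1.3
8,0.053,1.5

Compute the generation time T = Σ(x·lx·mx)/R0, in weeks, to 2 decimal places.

3.10

lx·mx: 0, 0.8528, 0.972, 0.9657, 0.535, 0.4077, 0.312, 0.1027, 0.0795 → R0 = 4.2274
x·lx·mx: 0, 0.8528, 1.944, 2.8971, 2.14, 2.0385, 1.872, 0.7189, 0.636 → Σ = 13.0993
T = 13.0993 / 4.2274 = 3.098666… → 3.10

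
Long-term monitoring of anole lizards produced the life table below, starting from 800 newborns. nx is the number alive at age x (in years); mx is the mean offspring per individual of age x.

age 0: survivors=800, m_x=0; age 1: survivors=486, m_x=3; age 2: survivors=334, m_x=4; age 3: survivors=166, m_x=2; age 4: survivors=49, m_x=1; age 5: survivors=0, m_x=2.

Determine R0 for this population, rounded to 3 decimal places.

3.969

lx = nx/n0 = nx/800: 1, 0.6075, 0.4175, 0.2075, 0.06125, 0
lx·mx by age: 0, 1.8225, 1.67, 0.415, 0.06125, 0
R0 = Σ lx·mx = 3.96875 → 3.969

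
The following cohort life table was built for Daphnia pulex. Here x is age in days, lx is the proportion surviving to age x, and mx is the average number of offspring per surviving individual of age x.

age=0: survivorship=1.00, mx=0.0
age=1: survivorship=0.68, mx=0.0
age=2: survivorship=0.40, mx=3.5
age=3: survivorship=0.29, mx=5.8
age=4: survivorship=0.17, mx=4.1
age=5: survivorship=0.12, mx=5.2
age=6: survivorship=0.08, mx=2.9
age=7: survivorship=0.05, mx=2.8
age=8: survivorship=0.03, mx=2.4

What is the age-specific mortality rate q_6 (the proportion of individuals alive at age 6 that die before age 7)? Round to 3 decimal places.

q_6 = (l_6 − l_7) / l_6 = (0.08 − 0.05) / 0.08
     = 0.03 / 0.08 = 0.375 → 0.375

0.375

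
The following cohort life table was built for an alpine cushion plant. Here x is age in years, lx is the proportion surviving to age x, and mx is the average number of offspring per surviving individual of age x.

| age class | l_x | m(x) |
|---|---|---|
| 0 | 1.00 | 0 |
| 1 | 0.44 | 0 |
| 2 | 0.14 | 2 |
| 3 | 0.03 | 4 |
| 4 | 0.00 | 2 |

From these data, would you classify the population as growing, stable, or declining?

R0 = Σ lx·mx = 0 + 0 + 0.28 + 0.12 + 0 = 0.4
R0 < 1, so the population is declining.

declining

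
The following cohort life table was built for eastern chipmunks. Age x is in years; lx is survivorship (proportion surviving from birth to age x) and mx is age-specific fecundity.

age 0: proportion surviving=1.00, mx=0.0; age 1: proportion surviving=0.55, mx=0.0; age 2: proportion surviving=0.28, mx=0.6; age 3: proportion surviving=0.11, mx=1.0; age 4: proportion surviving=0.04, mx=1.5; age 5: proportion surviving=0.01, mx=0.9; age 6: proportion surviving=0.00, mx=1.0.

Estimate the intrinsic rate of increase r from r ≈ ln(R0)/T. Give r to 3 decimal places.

R0 = Σ lx·mx = 0 + 0 + 0.168 + 0.11 + 0.06 + 0.009 + 0 = 0.347
Σ x·lx·mx = 0.951; T = 0.951/0.347 = 2.74063…
r ≈ ln(R0)/T = ln(0.347)/2.74063… = -0.3862… → -0.386

-0.386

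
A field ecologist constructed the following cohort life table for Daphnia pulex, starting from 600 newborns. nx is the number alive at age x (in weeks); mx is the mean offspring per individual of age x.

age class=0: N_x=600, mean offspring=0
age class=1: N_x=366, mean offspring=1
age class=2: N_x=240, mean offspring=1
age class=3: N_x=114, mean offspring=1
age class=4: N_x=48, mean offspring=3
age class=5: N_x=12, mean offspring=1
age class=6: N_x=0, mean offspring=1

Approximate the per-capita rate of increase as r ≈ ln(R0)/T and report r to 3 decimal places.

0.182

lx = nx/n0 = nx/600: 1, 0.61, 0.4, 0.19, 0.08, 0.02, 0
R0 = Σ lx·mx = 0 + 0.61 + 0.4 + 0.19 + 0.24 + 0.02 + 0 = 1.46
Σ x·lx·mx = 3.04; T = 3.04/1.46 = 2.08219…
r ≈ ln(R0)/T = ln(1.46)/2.08219… = 0.18175… → 0.182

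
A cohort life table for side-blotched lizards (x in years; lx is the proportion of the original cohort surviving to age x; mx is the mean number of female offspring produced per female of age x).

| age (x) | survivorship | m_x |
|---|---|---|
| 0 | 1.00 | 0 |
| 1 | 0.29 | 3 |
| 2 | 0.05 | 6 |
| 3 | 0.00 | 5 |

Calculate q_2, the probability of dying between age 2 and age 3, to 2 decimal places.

1.00

q_2 = (l_2 − l_3) / l_2 = (0.05 − 0) / 0.05
     = 0.05 / 0.05 = 1 → 1.00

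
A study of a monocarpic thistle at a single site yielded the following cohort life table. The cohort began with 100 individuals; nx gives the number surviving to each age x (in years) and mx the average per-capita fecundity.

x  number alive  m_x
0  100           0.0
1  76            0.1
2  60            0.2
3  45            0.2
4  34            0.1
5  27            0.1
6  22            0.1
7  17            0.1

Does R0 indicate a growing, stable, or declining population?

lx = nx/n0 = nx/100: 1, 0.76, 0.6, 0.45, 0.34, 0.27, 0.22, 0.17
R0 = Σ lx·mx = 0 + 0.076 + 0.12 + 0.09 + 0.034 + 0.027 + 0.022 + 0.017 = 0.386
R0 < 1, so the population is declining.

declining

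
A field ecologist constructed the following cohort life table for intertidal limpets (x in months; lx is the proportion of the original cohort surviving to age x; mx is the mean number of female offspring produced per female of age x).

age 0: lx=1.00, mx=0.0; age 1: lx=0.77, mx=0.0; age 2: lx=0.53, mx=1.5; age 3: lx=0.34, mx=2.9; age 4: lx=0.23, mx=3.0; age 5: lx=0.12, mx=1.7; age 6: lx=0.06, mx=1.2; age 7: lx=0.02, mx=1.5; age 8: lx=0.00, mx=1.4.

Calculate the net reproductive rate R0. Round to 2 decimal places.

2.78

lx·mx by age: 0, 0, 0.795, 0.986, 0.69, 0.204, 0.072, 0.03, 0
R0 = Σ lx·mx = 2.777 → 2.78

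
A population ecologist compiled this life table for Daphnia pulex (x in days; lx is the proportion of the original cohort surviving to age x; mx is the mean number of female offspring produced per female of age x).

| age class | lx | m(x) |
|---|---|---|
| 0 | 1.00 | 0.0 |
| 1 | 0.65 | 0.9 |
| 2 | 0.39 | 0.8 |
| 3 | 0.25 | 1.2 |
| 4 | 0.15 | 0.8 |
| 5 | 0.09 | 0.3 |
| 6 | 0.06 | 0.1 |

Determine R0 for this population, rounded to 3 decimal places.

1.350

lx·mx by age: 0, 0.585, 0.312, 0.3, 0.12, 0.027, 0.006
R0 = Σ lx·mx = 1.35 → 1.350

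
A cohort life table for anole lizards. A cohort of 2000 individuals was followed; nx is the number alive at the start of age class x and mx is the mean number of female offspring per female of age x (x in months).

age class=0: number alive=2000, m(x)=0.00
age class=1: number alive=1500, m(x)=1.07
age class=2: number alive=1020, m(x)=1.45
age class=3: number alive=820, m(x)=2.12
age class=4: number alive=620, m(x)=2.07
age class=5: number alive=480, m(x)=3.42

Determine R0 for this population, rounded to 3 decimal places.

lx = nx/n0 = nx/2000: 1, 0.75, 0.51, 0.41, 0.31, 0.24
lx·mx by age: 0, 0.8025, 0.7395, 0.8692, 0.6417, 0.8208
R0 = Σ lx·mx = 3.8737 → 3.874

3.874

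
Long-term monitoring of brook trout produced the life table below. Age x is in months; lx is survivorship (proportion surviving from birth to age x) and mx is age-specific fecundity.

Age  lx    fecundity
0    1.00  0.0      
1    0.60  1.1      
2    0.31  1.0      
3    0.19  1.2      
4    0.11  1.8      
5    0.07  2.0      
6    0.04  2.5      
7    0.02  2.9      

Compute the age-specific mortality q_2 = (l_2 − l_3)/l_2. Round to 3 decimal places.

q_2 = (l_2 − l_3) / l_2 = (0.31 − 0.19) / 0.31
     = 0.12 / 0.31 = 0.387097… → 0.387

0.387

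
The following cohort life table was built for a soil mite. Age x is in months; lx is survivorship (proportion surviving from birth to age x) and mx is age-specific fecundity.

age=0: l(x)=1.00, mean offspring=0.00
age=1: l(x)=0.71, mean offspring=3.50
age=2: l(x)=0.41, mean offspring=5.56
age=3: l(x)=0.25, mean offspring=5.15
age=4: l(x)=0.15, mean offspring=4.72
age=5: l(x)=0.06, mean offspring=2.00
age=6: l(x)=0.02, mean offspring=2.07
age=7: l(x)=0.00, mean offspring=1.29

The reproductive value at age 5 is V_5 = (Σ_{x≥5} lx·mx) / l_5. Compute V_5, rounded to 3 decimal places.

2.690

lx·mx for x ≥ 5: 0.12, 0.0414, 0 → sum = 0.1614
V_5 = 0.1614 / l_5 = 0.1614 / 0.06 = 2.69 → 2.690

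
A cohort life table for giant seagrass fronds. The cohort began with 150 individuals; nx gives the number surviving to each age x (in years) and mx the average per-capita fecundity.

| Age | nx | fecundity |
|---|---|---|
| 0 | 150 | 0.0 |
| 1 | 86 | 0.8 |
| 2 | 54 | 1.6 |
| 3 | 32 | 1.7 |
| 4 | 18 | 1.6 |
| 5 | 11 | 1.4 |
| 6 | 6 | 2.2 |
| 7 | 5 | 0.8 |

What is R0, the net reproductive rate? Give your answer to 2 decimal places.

lx = nx/n0 = nx/150: 1, 0.57333…, 0.36, 0.21333…, 0.12, 0.07333…, 0.04, 0.03333…
lx·mx by age: 0, 0.458667…, 0.576, 0.362667…, 0.192, 0.102667…, 0.088, 0.026667…
R0 = Σ lx·mx = 1.806667… → 1.81

1.81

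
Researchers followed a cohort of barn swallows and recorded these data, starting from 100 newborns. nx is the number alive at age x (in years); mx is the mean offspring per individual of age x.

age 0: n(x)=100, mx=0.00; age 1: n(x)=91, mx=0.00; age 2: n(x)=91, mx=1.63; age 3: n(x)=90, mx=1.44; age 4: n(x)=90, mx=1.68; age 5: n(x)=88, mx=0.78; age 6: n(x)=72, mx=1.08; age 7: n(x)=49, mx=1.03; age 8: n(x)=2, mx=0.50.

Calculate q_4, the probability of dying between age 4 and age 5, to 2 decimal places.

lx = nx/n0 = nx/100: 1, 0.91, 0.91, 0.9, 0.9, 0.88, 0.72, 0.49, 0.02
q_4 = (l_4 − l_5) / l_4 = (0.9 − 0.88) / 0.9
     = 0.02 / 0.9 = 0.022222… → 0.02

0.02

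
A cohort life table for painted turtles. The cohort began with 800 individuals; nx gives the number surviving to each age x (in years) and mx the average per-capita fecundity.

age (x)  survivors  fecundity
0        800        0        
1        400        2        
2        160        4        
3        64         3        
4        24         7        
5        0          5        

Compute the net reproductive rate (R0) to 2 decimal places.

lx = nx/n0 = nx/800: 1, 0.5, 0.2, 0.08, 0.03, 0
lx·mx by age: 0, 1, 0.8, 0.24, 0.21, 0
R0 = Σ lx·mx = 2.25 → 2.25

2.25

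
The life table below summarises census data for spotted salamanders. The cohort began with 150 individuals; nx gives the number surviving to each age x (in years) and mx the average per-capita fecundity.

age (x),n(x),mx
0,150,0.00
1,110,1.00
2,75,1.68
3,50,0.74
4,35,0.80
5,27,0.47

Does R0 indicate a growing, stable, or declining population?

lx = nx/n0 = nx/150: 1, 0.73333…, 0.5, 0.33333…, 0.23333…, 0.18
R0 = Σ lx·mx = 0 + 0.733333… + 0.84 + 0.246667… + 0.186667… + 0.0846 = 2.091267…
R0 > 1, so the population is growing.

growing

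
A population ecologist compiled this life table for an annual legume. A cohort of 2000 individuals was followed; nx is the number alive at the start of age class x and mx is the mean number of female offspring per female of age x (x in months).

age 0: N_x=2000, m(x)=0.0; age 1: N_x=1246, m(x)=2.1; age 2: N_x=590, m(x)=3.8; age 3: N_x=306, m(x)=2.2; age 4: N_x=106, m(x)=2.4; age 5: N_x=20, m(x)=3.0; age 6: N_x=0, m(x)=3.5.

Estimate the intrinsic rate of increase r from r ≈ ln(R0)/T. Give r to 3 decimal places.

0.601

lx = nx/n0 = nx/2000: 1, 0.623, 0.295, 0.153, 0.053, 0.01, 0
R0 = Σ lx·mx = 0 + 1.3083 + 1.121 + 0.3366 + 0.1272 + 0.03 + 0 = 2.9231
Σ x·lx·mx = 5.2189; T = 5.2189/2.9231 = 1.7854…
r ≈ ln(R0)/T = ln(2.9231)/1.7854… = 0.60079… → 0.601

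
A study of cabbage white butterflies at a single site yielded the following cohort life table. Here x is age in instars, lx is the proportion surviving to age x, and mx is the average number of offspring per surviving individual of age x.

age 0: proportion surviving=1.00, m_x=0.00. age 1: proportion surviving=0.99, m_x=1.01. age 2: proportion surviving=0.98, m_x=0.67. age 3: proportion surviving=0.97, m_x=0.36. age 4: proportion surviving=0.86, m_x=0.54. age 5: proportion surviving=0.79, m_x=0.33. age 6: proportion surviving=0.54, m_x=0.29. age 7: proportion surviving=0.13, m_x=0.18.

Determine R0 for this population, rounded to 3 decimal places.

2.911

lx·mx by age: 0, 0.9999, 0.6566, 0.3492, 0.4644, 0.2607, 0.1566, 0.0234
R0 = Σ lx·mx = 2.9108 → 2.911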